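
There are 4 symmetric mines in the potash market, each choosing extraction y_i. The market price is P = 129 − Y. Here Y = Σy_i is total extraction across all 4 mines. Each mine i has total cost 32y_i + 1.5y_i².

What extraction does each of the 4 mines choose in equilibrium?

12.125

A representative mine's profit is π_i = y_i(129 − Y) − 32y_i − 1.5y_i², with Y = y_i + Σ_{j≠i} y_j.
First-order condition: 97 − 5y_i − Σ_{j≠i} y_j = 0.
Imposing symmetry (y_j = y for all j) turns Σ_{j≠i} y_j into 3y, so 97 = 8y and y = 12.125.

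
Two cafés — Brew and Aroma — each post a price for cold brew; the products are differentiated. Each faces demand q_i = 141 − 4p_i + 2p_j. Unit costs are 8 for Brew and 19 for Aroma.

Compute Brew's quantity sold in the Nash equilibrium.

Brew's profit: π = (p_{Brew} − 8)(141 − 4p_{Brew} + 2p_{Aroma}).
∂π/∂p_{Brew} = 173 − 8p_{Brew} + 2p_{Aroma} = 0 ⇒ p_{Brew} = 21.625 + 0.25p_{Aroma}.
Similarly p_{Aroma} = 27.125 + 0.25p_{Brew}.
Substituting the second reaction function into the first: p_{Brew} = 21.625 + 0.25(27.125 + 0.25p_{Brew}), which gives 0.9375p_{Brew} = 909/32 ⇒ p_{Brew} = 30.3.
Then p_{Aroma} = 27.125 + 0.25·30.3 = 34.7.
q_{Brew} = 141 − 4·30.3 + 2·34.7 = 89.2.

89.2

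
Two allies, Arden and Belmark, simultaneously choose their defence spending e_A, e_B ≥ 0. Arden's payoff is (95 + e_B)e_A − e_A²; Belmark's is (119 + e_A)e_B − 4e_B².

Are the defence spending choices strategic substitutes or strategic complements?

Expanding Arden's payoff: 95e_A + e_Be_A − e_A².
∂π/∂e_A = 95 + e_B − 2e_A = 0, so e_A = 47.5 + 0.5e_B.
The best-response slope de_A/de_B = 0.5 > 0: the reaction function is upward-sloping, so the choices are strategic complements.

strategic complements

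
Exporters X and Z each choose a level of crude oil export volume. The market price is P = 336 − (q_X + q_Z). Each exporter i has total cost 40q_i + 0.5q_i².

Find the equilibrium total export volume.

148

Exporter X's profit: π = q_X(336 − (q_X + q_Z)) − 40q_X − 0.5q_X².
∂π/∂q_X = 296 − 3q_X − q_Z = 0, so q_X = 296/3 − (1/3)q_Z.
The game is symmetric, so in equilibrium q_Z = q_X: the reaction function gives (4/3)q_X = 296/3, hence q_X = 74.
Total export volume: 74 + 74 = 148.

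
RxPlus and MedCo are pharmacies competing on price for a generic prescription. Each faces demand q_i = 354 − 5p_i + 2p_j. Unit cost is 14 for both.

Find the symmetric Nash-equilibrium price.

RxPlus's profit: π = (p_{RxPlus} − 14)(354 − 5p_{RxPlus} + 2p_{MedCo}).
∂π/∂p_{RxPlus} = 424 − 10p_{RxPlus} + 2p_{MedCo} = 0 ⇒ p_{RxPlus} = 42.4 + 0.2p_{MedCo}.
The game is symmetric, so in equilibrium p_{MedCo} = p_{RxPlus}: the reaction function gives 0.8p_{RxPlus} = 42.4, hence p_{RxPlus} = 53.

53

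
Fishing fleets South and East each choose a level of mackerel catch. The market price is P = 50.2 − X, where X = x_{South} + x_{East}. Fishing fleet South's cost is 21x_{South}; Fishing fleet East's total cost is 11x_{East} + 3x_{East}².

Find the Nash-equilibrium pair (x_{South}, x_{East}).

Fishing fleet South's profit: π = x_{South}(50.2 − (x_{South} + x_{East})) − 21x_{South}.
∂π/∂x_{South} = 29.2 − 2x_{South} − x_{East} = 0, so x_{South} = 14.6 − 0.5x_{East}.
For East: ∂π/∂x_{East} = 39.2 − 8x_{East} − x_{South} = 0 ⇒ x_{East} = 4.9 − 0.125x_{South}.
Plugging x_{East} into South's best response: x_{South} = 14.6 − 0.5(4.9 − 0.125x_{South}) ⇒ 0.9375x_{South} = 12.15, so x_{South} = 12.96.
Then x_{East} = 4.9 − 0.125·12.96 = 3.28.

12.96, 3.28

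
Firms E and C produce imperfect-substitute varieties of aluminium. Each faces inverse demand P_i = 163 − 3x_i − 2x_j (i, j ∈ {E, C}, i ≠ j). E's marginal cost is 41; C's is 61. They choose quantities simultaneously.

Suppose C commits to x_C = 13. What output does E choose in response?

16

Firm E's profit: π = x_E(163 − 3x_E − 2x_C) − 41x_E.
∂π/∂x_E = 122 − 6x_E − 2x_C = 0 ⇒ x_E = 61/3 − (1/3)x_C.
At x_C = 13: x_E = 61/3 − (1/3)·13 = 16.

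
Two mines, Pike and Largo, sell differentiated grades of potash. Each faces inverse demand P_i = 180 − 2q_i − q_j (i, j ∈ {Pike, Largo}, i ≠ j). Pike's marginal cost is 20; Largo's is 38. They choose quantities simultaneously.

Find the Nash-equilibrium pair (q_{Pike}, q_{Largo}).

Mine Pike's profit: π = q_{Pike}(180 − 2q_{Pike} − q_{Largo}) − 20q_{Pike}.
∂π/∂q_{Pike} = 160 − 4q_{Pike} − q_{Largo} = 0 ⇒ q_{Pike} = 40 − 0.25q_{Largo}.
Similarly q_{Largo} = 35.5 − 0.25q_{Pike}.
Plugging q_{Largo} into Pike's best response: q_{Pike} = 40 − 0.25(35.5 − 0.25q_{Pike}) ⇒ 0.9375q_{Pike} = 31.125, so q_{Pike} = 33.2.
Then q_{Largo} = 35.5 − 0.25·33.2 = 27.2.

33.2, 27.2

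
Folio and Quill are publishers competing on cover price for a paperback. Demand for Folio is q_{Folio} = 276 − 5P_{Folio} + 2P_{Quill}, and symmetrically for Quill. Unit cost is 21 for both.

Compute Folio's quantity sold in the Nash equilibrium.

133.125

Folio's profit: π = (P_{Folio} − 21)(276 − 5P_{Folio} + 2P_{Quill}).
∂π/∂P_{Folio} = 381 − 10P_{Folio} + 2P_{Quill} = 0 ⇒ P_{Folio} = 38.1 + 0.2P_{Quill}.
Setting P_{Folio} = P_{Quill} in the reaction function: P_{Folio} = 38.1 + 0.2P_{Folio}, so P_{Folio} = 38.1 / 0.8 = 47.625.
q_{Folio} = 276 − 5·47.625 + 2·47.625 = 133.125.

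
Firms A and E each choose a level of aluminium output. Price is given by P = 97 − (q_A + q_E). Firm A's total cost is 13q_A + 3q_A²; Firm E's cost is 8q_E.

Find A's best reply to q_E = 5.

Firm A's profit: π = q_A(97 − (q_A + q_E)) − 13q_A − 3q_A².
∂π/∂q_A = 84 − 8q_A − q_E = 0, so q_A = 10.5 − 0.125q_E.
At q_E = 5: q_A = 10.5 − 0.125·5 = 9.875.

9.875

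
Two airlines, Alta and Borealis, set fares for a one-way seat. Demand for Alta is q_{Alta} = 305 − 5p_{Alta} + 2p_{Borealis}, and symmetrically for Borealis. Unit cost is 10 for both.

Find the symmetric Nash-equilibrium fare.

44.375

Alta's profit: π = (p_{Alta} − 10)(305 − 5p_{Alta} + 2p_{Borealis}).
∂π/∂p_{Alta} = 355 − 10p_{Alta} + 2p_{Borealis} = 0 ⇒ p_{Alta} = 35.5 + 0.2p_{Borealis}.
The game is symmetric, so in equilibrium p_{Borealis} = p_{Alta}: the reaction function gives 0.8p_{Alta} = 35.5, hence p_{Alta} = 44.375.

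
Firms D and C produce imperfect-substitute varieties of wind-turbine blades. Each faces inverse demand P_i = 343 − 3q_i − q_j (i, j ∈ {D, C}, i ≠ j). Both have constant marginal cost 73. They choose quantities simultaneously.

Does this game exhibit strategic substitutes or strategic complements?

Firm D's profit: π = q_D(343 − 3q_D − q_C) − 73q_D.
∂π/∂q_D = 270 − 6q_D − q_C = 0 ⇒ q_D = 45 − (1/6)q_C.
The best-response slope dq_D/dq_C = −1/6 < 0: the reaction function is downward-sloping, so the choices are strategic substitutes.

strategic substitutes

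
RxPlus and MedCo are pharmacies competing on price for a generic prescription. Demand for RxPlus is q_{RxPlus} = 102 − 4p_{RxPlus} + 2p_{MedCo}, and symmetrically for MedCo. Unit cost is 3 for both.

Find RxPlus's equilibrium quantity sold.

64

RxPlus's profit: π = (p_{RxPlus} − 3)(102 − 4p_{RxPlus} + 2p_{MedCo}).
∂π/∂p_{RxPlus} = 114 − 8p_{RxPlus} + 2p_{MedCo} = 0 ⇒ p_{RxPlus} = 14.25 + 0.25p_{MedCo}.
Setting p_{RxPlus} = p_{MedCo} in the reaction function: p_{RxPlus} = 14.25 + 0.25p_{RxPlus}, so p_{RxPlus} = 14.25 / 0.75 = 19.
q_{RxPlus} = 102 − 4·19 + 2·19 = 64.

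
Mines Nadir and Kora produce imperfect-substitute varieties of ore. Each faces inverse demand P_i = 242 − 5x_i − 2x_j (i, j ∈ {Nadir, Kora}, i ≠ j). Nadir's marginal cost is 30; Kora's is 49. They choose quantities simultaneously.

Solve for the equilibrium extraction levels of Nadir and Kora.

18.0625, 15.6875

Mine Nadir's profit: π = x_{Nadir}(242 − 5x_{Nadir} − 2x_{Kora}) − 30x_{Nadir}.
∂π/∂x_{Nadir} = 212 − 10x_{Nadir} − 2x_{Kora} = 0 ⇒ x_{Nadir} = 21.2 − 0.2x_{Kora}.
Similarly x_{Kora} = 19.3 − 0.2x_{Nadir}.
Substituting the second reaction function into the first: x_{Nadir} = 21.2 − 0.2(19.3 − 0.2x_{Nadir}), which gives 0.96x_{Nadir} = 17.34 ⇒ x_{Nadir} = 18.0625.
Then x_{Kora} = 19.3 − 0.2·18.0625 = 15.6875.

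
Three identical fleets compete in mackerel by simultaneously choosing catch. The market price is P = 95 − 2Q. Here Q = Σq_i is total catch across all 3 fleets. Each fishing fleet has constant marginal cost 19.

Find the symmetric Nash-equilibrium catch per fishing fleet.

9.5

A representative fishing fleet's profit is π_i = q_i(95 − 2Q) − 19q_i, with Q = q_i + Σ_{j≠i} q_j.
First-order condition: 76 − 4q_i − 2Σ_{j≠i} q_j = 0.
In a symmetric equilibrium every fishing fleet chooses the same q, so Σ_{j≠i} q_j = 2q. The condition becomes 76 − 8q = 0, giving q = 76/8 = 9.5.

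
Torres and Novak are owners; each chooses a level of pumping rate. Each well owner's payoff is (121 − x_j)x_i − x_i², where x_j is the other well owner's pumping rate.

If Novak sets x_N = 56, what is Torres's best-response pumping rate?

32.5

Torres's payoff is (121 − x_N)x_T − x_T².
∂π/∂x_T = 121 − x_N − 2x_T = 0, so x_T = 60.5 − 0.5x_N.
At x_N = 56: x_T = 60.5 − 0.5·56 = 32.5.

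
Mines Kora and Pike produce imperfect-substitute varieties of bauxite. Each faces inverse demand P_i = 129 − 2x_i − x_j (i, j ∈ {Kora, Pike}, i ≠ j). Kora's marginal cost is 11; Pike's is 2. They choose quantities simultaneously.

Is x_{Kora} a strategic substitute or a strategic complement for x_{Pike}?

strategic substitutes

Mine Kora's profit: π = x_{Kora}(129 − 2x_{Kora} − x_{Pike}) − 11x_{Kora}.
∂π/∂x_{Kora} = 118 − 4x_{Kora} − x_{Pike} = 0 ⇒ x_{Kora} = 29.5 − 0.25x_{Pike}.
The best-response slope dx_{Kora}/dx_{Pike} = −0.25 < 0: the reaction function is downward-sloping, so the choices are strategic substitutes.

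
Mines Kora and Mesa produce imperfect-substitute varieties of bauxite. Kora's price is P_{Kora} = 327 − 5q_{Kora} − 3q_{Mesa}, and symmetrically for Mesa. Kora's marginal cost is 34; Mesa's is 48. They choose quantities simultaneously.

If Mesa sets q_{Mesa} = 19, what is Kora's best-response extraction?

23.6

Mine Kora's profit: π = q_{Kora}(327 − 5q_{Kora} − 3q_{Mesa}) − 34q_{Kora}.
∂π/∂q_{Kora} = 293 − 10q_{Kora} − 3q_{Mesa} = 0 ⇒ q_{Kora} = 29.3 − 0.3q_{Mesa}.
At q_{Mesa} = 19: q_{Kora} = 29.3 − 0.3·19 = 23.6.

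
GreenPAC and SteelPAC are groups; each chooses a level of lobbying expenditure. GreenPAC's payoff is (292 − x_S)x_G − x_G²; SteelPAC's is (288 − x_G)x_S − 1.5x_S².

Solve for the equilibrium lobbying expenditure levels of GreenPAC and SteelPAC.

117.6, 56.8

Expanding GreenPAC's payoff: 292x_G − x_Sx_G − x_G².
∂π/∂x_G = 292 − x_S − 2x_G = 0, so x_G = 146 − 0.5x_S.
Likewise for SteelPAC: x_S = 96 − (1/3)x_G.
Solving the two reaction functions simultaneously: (1 − (−0.5)(−1/3))x_G = 146 − 0.5·96, so (5/6)x_G = 98 and x_G = 117.6.
Then x_S = 96 − (1/3)·117.6 = 56.8.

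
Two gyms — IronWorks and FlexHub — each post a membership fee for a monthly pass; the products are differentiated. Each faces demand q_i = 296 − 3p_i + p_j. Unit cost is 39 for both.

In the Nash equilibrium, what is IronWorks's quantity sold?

130.8

IronWorks's profit: π = (p_{IronWorks} − 39)(296 − 3p_{IronWorks} + p_{FlexHub}).
∂π/∂p_{IronWorks} = 413 − 6p_{IronWorks} + p_{FlexHub} = 0 ⇒ p_{IronWorks} = 413/6 + (1/6)p_{FlexHub}.
By symmetry p_{FlexHub} = p_{IronWorks}; substituting into the reaction function, (5/6)p_{IronWorks} = 413/6 and p_{IronWorks} = 82.6.
q_{IronWorks} = 296 − 3·82.6 + 82.6 = 130.8.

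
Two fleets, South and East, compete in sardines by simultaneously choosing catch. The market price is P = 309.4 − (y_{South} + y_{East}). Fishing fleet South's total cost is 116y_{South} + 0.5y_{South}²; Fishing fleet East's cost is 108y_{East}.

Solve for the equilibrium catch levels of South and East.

37.08, 82.16

Fishing fleet South's profit: π = y_{South}(309.4 − (y_{South} + y_{East})) − 116y_{South} − 0.5y_{South}².
∂π/∂y_{South} = 193.4 − 3y_{South} − y_{East} = 0, so y_{South} = 967/15 − (1/3)y_{East}.
For East: ∂π/∂y_{East} = 201.4 − 2y_{East} − y_{South} = 0 ⇒ y_{East} = 100.7 − 0.5y_{South}.
Plugging y_{East} into South's best response: y_{South} = 967/15 − (1/3)(100.7 − 0.5y_{South}) ⇒ (5/6)y_{South} = 30.9, so y_{South} = 37.08.
Then y_{East} = 100.7 − 0.5·37.08 = 82.16.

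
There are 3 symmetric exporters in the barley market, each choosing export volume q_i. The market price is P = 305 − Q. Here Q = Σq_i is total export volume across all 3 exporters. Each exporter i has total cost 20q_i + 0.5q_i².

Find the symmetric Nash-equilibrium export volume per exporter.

A representative exporter's profit is π_i = q_i(305 − Q) − 20q_i − 0.5q_i², with Q = q_i + Σ_{j≠i} q_j.
First-order condition: 285 − 3q_i − Σ_{j≠i} q_j = 0.
Imposing symmetry (q_j = q for all j) turns Σ_{j≠i} q_j into 2q, so 285 = 5q and q = 57.

57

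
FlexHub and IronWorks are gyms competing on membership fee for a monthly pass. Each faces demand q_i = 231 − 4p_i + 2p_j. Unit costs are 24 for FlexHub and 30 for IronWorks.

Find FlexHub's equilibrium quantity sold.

125.2

FlexHub's profit: π = (p_{FlexHub} − 24)(231 − 4p_{FlexHub} + 2p_{IronWorks}).
∂π/∂p_{FlexHub} = 327 − 8p_{FlexHub} + 2p_{IronWorks} = 0 ⇒ p_{FlexHub} = 40.875 + 0.25p_{IronWorks}.
Similarly p_{IronWorks} = 43.875 + 0.25p_{FlexHub}.
Solving the two reaction functions simultaneously: (1 − (0.25)(0.25))p_{FlexHub} = 40.875 + 0.25·43.875, so 0.9375p_{FlexHub} = 1659/32 and p_{FlexHub} = 55.3.
Then p_{IronWorks} = 43.875 + 0.25·55.3 = 57.7.
q_{FlexHub} = 231 − 4·55.3 + 2·57.7 = 125.2.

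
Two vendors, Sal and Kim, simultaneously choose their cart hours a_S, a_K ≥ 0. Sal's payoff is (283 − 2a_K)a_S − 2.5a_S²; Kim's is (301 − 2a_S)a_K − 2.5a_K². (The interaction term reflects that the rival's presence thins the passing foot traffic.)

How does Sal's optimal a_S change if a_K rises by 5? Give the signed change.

-2

Expanding Sal's payoff: 283a_S − 2a_Ka_S − 2.5a_S².
∂π/∂a_S = 283 − 2a_K − 5a_S = 0, so a_S = 56.6 − 0.4a_K.
The reaction-function slope is −0.4, so a 5-unit rise in a_K moves a_S by −0.4 × 5 = −2. Sal's best response falls — the actions are strategic substitutes.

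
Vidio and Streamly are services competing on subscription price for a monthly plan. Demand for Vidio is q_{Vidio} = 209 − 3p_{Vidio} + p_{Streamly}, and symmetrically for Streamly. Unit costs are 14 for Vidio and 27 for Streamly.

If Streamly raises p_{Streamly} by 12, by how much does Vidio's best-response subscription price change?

2

Vidio's profit: π = (p_{Vidio} − 14)(209 − 3p_{Vidio} + p_{Streamly}).
∂π/∂p_{Vidio} = 251 − 6p_{Vidio} + p_{Streamly} = 0 ⇒ p_{Vidio} = 251/6 + (1/6)p_{Streamly}.
The reaction-function slope is 1/6, so a 12-unit rise in p_{Streamly} moves p_{Vidio} by 1/6 × 12 = 2. Vidio's best response rises — the actions are strategic complements.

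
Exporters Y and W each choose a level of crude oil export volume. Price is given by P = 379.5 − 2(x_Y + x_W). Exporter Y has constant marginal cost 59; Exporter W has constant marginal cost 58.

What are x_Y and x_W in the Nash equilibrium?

53.25, 53.75

Exporter Y's profit: π = x_Y(379.5 − 2(x_Y + x_W)) − 59x_Y.
∂π/∂x_Y = 320.5 − 4x_Y − 2x_W = 0, so x_Y = 80.125 − 0.5x_W.
By the same steps for W: x_W = 80.375 − 0.5x_Y.
Substituting the second reaction function into the first: x_Y = 80.125 − 0.5(80.375 − 0.5x_Y), which gives 0.75x_Y = 39.9375 ⇒ x_Y = 53.25.
Then x_W = 80.375 − 0.5·53.25 = 53.75.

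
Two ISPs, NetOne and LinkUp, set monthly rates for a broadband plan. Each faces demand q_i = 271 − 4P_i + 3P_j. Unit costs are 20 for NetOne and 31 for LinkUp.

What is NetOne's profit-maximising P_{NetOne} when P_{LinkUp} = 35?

57

NetOne's profit: π = (P_{NetOne} − 20)(271 − 4P_{NetOne} + 3P_{LinkUp}).
∂π/∂P_{NetOne} = 351 − 8P_{NetOne} + 3P_{LinkUp} = 0 ⇒ P_{NetOne} = 43.875 + 0.375P_{LinkUp}.
At P_{LinkUp} = 35: P_{NetOne} = 43.875 + 0.375·35 = 57.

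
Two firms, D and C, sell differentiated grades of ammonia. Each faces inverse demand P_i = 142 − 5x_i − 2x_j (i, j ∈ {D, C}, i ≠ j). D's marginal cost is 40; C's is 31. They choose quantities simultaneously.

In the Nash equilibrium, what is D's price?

Firm D's profit: π = x_D(142 − 5x_D − 2x_C) − 40x_D.
∂π/∂x_D = 102 − 10x_D − 2x_C = 0 ⇒ x_D = 10.2 − 0.2x_C.
Similarly x_C = 11.1 − 0.2x_D.
Plugging x_C into D's best response: x_D = 10.2 − 0.2(11.1 − 0.2x_D) ⇒ 0.96x_D = 7.98, so x_D = 8.3125.
Then x_C = 11.1 − 0.2·8.3125 = 9.4375.
P_D = 142 − 5·8.3125 − 2·9.4375 = 81.5625.

81.5625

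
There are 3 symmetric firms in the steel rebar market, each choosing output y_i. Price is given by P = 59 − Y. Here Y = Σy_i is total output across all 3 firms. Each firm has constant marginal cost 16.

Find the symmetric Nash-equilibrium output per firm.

10.75

A representative firm's profit is π_i = y_i(59 − Y) − 16y_i, with Y = y_i + Σ_{j≠i} y_j.
First-order condition: 43 − 2y_i − Σ_{j≠i} y_j = 0.
In a symmetric equilibrium every firm chooses the same y, so Σ_{j≠i} y_j = 2y. The condition becomes 43 − 4y = 0, giving y = 43/4 = 10.75.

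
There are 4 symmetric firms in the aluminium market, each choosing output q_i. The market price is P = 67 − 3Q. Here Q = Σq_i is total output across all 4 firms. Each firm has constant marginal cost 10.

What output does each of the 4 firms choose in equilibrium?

3.8

A representative firm's profit is π_i = q_i(67 − 3Q) − 10q_i, with Q = q_i + Σ_{j≠i} q_j.
First-order condition: 57 − 6q_i − 3Σ_{j≠i} q_j = 0.
In a symmetric equilibrium every firm chooses the same q, so Σ_{j≠i} q_j = 3q. The condition becomes 57 − 15q = 0, giving q = 57/15 = 3.8.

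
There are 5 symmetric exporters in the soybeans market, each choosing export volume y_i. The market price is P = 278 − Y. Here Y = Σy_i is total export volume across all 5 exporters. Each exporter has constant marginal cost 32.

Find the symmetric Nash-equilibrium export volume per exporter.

A representative exporter's profit is π_i = y_i(278 − Y) − 32y_i, with Y = y_i + Σ_{j≠i} y_j.
First-order condition: 246 − 2y_i − Σ_{j≠i} y_j = 0.
In a symmetric equilibrium every exporter chooses the same y, so Σ_{j≠i} y_j = 4y. The condition becomes 246 − 6y = 0, giving y = 246/6 = 41.

41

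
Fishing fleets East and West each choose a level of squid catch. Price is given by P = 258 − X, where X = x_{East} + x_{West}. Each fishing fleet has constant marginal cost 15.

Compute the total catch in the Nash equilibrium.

Fishing fleet East's profit: π = x_{East}(258 − (x_{East} + x_{West})) − 15x_{East}.
∂π/∂x_{East} = 243 − 2x_{East} − x_{West} = 0, so x_{East} = 121.5 − 0.5x_{West}.
Setting x_{East} = x_{West} in the reaction function: x_{East} = 121.5 − 0.5x_{East}, so x_{East} = 121.5 / 1.5 = 81.
Total catch: 81 + 81 = 162.

162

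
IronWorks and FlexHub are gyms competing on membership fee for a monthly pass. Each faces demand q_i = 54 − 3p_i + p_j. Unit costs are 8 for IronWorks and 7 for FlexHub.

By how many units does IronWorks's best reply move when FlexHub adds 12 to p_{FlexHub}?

IronWorks's profit: π = (p_{IronWorks} − 8)(54 − 3p_{IronWorks} + p_{FlexHub}).
∂π/∂p_{IronWorks} = 78 − 6p_{IronWorks} + p_{FlexHub} = 0 ⇒ p_{IronWorks} = 13 + (1/6)p_{FlexHub}.
The reaction-function slope is 1/6, so a 12-unit rise in p_{FlexHub} moves p_{IronWorks} by 1/6 × 12 = 2. IronWorks's best response rises — the actions are strategic complements.

2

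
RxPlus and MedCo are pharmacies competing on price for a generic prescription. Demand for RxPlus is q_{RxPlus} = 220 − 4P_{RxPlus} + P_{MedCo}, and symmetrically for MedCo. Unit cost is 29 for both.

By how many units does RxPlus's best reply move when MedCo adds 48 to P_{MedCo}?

RxPlus's profit: π = (P_{RxPlus} − 29)(220 − 4P_{RxPlus} + P_{MedCo}).
∂π/∂P_{RxPlus} = 336 − 8P_{RxPlus} + P_{MedCo} = 0 ⇒ P_{RxPlus} = 42 + 0.125P_{MedCo}.
The reaction-function slope is 0.125, so a 48-unit rise in P_{MedCo} moves P_{RxPlus} by 0.125 × 48 = 6. RxPlus's best response rises — the actions are strategic complements.

6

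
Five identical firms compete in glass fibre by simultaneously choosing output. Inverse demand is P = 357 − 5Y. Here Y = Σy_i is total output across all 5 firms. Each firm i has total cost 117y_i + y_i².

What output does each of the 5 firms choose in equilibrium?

7.5

A representative firm's profit is π_i = y_i(357 − 5Y) − 117y_i − y_i², with Y = y_i + Σ_{j≠i} y_j.
First-order condition: 240 − 12y_i − 5Σ_{j≠i} y_j = 0.
In a symmetric equilibrium every firm chooses the same y, so Σ_{j≠i} y_j = 4y. The condition becomes 240 − 32y = 0, giving y = 240/32 = 7.5.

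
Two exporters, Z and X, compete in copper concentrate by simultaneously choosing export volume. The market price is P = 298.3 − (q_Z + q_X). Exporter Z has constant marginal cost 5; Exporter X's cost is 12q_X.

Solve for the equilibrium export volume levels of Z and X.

Exporter Z's profit: π = q_Z(298.3 − (q_Z + q_X)) − 5q_Z.
∂π/∂q_Z = 293.3 − 2q_Z − q_X = 0, so q_Z = 146.65 − 0.5q_X.
By the same steps for X: q_X = 143.15 − 0.5q_Z.
Substituting the second reaction function into the first: q_Z = 146.65 − 0.5(143.15 − 0.5q_Z), which gives 0.75q_Z = 75.075 ⇒ q_Z = 100.1.
Then q_X = 143.15 − 0.5·100.1 = 93.1.

100.1, 93.1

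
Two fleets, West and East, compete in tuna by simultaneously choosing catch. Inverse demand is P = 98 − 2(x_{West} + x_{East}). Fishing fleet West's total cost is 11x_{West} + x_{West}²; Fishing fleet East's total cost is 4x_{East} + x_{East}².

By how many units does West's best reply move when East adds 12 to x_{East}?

-4

Fishing fleet West's profit: π = x_{West}(98 − 2(x_{West} + x_{East})) − 11x_{West} − x_{West}².
∂π/∂x_{West} = 87 − 6x_{West} − 2x_{East} = 0, so x_{West} = 14.5 − (1/3)x_{East}.
The reaction-function slope is −1/3, so a 12-unit rise in x_{East} moves x_{West} by −1/3 × 12 = −4. West's best response falls — the actions are strategic substitutes.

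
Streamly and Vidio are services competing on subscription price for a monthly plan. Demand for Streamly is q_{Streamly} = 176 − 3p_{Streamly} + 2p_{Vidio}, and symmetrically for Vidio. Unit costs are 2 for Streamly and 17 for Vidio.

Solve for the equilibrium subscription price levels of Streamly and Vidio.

48.3125, 53.9375

Streamly's profit: π = (p_{Streamly} − 2)(176 − 3p_{Streamly} + 2p_{Vidio}).
∂π/∂p_{Streamly} = 182 − 6p_{Streamly} + 2p_{Vidio} = 0 ⇒ p_{Streamly} = 91/3 + (1/3)p_{Vidio}.
Similarly p_{Vidio} = 227/6 + (1/3)p_{Streamly}.
Substituting the second reaction function into the first: p_{Streamly} = 91/3 + (1/3)(227/6 + (1/3)p_{Streamly}), which gives (8/9)p_{Streamly} = 773/18 ⇒ p_{Streamly} = 48.3125.
Then p_{Vidio} = 227/6 + (1/3)·48.3125 = 53.9375.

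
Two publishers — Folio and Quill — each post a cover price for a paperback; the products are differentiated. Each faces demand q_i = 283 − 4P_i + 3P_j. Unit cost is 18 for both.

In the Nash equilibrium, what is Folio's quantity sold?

212

Folio's profit: π = (P_{Folio} − 18)(283 − 4P_{Folio} + 3P_{Quill}).
∂π/∂P_{Folio} = 355 − 8P_{Folio} + 3P_{Quill} = 0 ⇒ P_{Folio} = 44.375 + 0.375P_{Quill}.
The game is symmetric, so in equilibrium P_{Quill} = P_{Folio}: the reaction function gives 0.625P_{Folio} = 44.375, hence P_{Folio} = 71.
q_{Folio} = 283 − 4·71 + 3·71 = 212.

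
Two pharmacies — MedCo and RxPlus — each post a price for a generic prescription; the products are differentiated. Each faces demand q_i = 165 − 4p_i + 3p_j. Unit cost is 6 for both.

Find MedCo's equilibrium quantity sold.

127.2

MedCo's profit: π = (p_{MedCo} − 6)(165 − 4p_{MedCo} + 3p_{RxPlus}).
∂π/∂p_{MedCo} = 189 − 8p_{MedCo} + 3p_{RxPlus} = 0 ⇒ p_{MedCo} = 23.625 + 0.375p_{RxPlus}.
By symmetry p_{RxPlus} = p_{MedCo}; substituting into the reaction function, 0.625p_{MedCo} = 23.625 and p_{MedCo} = 37.8.
q_{MedCo} = 165 − 4·37.8 + 3·37.8 = 127.2.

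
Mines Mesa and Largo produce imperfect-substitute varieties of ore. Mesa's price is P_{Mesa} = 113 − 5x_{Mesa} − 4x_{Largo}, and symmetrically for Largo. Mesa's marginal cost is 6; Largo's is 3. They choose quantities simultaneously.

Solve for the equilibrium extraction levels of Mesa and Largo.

Mine Mesa's profit: π = x_{Mesa}(113 − 5x_{Mesa} − 4x_{Largo}) − 6x_{Mesa}.
∂π/∂x_{Mesa} = 107 − 10x_{Mesa} − 4x_{Largo} = 0 ⇒ x_{Mesa} = 10.7 − 0.4x_{Largo}.
Similarly x_{Largo} = 11 − 0.4x_{Mesa}.
Plugging x_{Largo} into Mesa's best response: x_{Mesa} = 10.7 − 0.4(11 − 0.4x_{Mesa}) ⇒ 0.84x_{Mesa} = 6.3, so x_{Mesa} = 7.5.
Then x_{Largo} = 11 − 0.4·7.5 = 8.

7.5, 8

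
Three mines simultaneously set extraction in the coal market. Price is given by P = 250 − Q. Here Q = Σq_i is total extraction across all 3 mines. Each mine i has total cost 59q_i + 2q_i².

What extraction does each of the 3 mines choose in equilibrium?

A representative mine's profit is π_i = q_i(250 − Q) − 59q_i − 2q_i², with Q = q_i + Σ_{j≠i} q_j.
First-order condition: 191 − 6q_i − Σ_{j≠i} q_j = 0.
In a symmetric equilibrium every mine chooses the same q, so Σ_{j≠i} q_j = 2q. The condition becomes 191 − 8q = 0, giving q = 191/8 = 23.875.

23.875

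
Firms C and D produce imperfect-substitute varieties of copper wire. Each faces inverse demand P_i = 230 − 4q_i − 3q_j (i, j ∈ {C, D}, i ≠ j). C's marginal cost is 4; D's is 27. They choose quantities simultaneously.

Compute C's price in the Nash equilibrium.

91.2

Firm C's profit: π = q_C(230 − 4q_C − 3q_D) − 4q_C.
∂π/∂q_C = 226 − 8q_C − 3q_D = 0 ⇒ q_C = 28.25 − 0.375q_D.
Similarly q_D = 25.375 − 0.375q_C.
Plugging q_D into C's best response: q_C = 28.25 − 0.375(25.375 − 0.375q_C) ⇒ (55/64)q_C = 1199/64, so q_C = 21.8.
Then q_D = 25.375 − 0.375·21.8 = 17.2.
P_C = 230 − 4·21.8 − 3·17.2 = 91.2.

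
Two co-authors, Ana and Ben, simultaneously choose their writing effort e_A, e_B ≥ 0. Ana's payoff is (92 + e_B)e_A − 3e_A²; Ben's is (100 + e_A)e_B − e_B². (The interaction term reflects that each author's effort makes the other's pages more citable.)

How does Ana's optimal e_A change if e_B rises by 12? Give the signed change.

2

Expanding Ana's payoff: 92e_A + e_Be_A − 3e_A².
∂π/∂e_A = 92 + e_B − 6e_A = 0, so e_A = 46/3 + (1/6)e_B.
The reaction-function slope is 1/6, so a 12-unit rise in e_B moves e_A by 1/6 × 12 = 2. Ana's best response rises — the actions are strategic complements.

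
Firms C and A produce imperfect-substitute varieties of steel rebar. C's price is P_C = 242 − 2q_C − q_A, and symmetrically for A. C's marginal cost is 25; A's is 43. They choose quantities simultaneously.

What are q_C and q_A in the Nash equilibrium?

Firm C's profit: π = q_C(242 − 2q_C − q_A) − 25q_C.
∂π/∂q_C = 217 − 4q_C − q_A = 0 ⇒ q_C = 54.25 − 0.25q_A.
Similarly q_A = 49.75 − 0.25q_C.
Solving the two reaction functions simultaneously: (1 − (−0.25)(−0.25))q_C = 54.25 − 0.25·49.75, so 0.9375q_C = 41.8125 and q_C = 44.6.
Then q_A = 49.75 − 0.25·44.6 = 38.6.

44.6, 38.6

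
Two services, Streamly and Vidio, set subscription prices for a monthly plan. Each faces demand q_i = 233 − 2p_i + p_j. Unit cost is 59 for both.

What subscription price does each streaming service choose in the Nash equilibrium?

Streamly's profit: π = (p_{Streamly} − 59)(233 − 2p_{Streamly} + p_{Vidio}).
∂π/∂p_{Streamly} = 351 − 4p_{Streamly} + p_{Vidio} = 0 ⇒ p_{Streamly} = 87.75 + 0.25p_{Vidio}.
By symmetry p_{Vidio} = p_{Streamly}; substituting into the reaction function, 0.75p_{Streamly} = 87.75 and p_{Streamly} = 117.

117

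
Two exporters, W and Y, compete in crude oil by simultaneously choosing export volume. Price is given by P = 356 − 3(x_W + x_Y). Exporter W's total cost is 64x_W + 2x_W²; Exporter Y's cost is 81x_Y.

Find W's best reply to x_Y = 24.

22

Exporter W's profit: π = x_W(356 − 3(x_W + x_Y)) − 64x_W − 2x_W².
∂π/∂x_W = 292 − 10x_W − 3x_Y = 0, so x_W = 29.2 − 0.3x_Y.
At x_Y = 24: x_W = 29.2 − 0.3·24 = 22.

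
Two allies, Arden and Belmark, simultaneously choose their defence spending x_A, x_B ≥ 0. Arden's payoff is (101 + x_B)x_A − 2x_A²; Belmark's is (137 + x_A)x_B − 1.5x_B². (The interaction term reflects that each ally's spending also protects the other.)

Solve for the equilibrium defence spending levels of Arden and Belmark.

Expanding Arden's payoff: 101x_A + x_Bx_A − 2x_A².
∂π/∂x_A = 101 + x_B − 4x_A = 0, so x_A = 25.25 + 0.25x_B.
Likewise for Belmark: x_B = 137/3 + (1/3)x_A.
Solving the two reaction functions simultaneously: (1 − (0.25)(1/3))x_A = 25.25 + 0.25·(137/3), so (11/12)x_A = 110/3 and x_A = 40.
Then x_B = 137/3 + (1/3)·40 = 59.

40, 59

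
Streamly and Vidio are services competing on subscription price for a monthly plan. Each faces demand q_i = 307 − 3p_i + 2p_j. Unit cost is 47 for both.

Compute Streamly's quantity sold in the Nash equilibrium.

195

Streamly's profit: π = (p_{Streamly} − 47)(307 − 3p_{Streamly} + 2p_{Vidio}).
∂π/∂p_{Streamly} = 448 − 6p_{Streamly} + 2p_{Vidio} = 0 ⇒ p_{Streamly} = 224/3 + (1/3)p_{Vidio}.
Setting p_{Streamly} = p_{Vidio} in the reaction function: p_{Streamly} = 224/3 + (1/3)p_{Streamly}, so p_{Streamly} = (224/3) / (2/3) = 112.
q_{Streamly} = 307 − 3·112 + 2·112 = 195.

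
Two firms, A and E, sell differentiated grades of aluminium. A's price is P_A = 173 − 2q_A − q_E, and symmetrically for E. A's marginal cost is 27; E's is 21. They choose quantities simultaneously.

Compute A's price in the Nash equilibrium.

Firm A's profit: π = q_A(173 − 2q_A − q_E) − 27q_A.
∂π/∂q_A = 146 − 4q_A − q_E = 0 ⇒ q_A = 36.5 − 0.25q_E.
Similarly q_E = 38 − 0.25q_A.
Solving the two reaction functions simultaneously: (1 − (−0.25)(−0.25))q_A = 36.5 − 0.25·38, so 0.9375q_A = 27 and q_A = 28.8.
Then q_E = 38 − 0.25·28.8 = 30.8.
P_A = 173 − 2·28.8 − 30.8 = 84.6.

84.6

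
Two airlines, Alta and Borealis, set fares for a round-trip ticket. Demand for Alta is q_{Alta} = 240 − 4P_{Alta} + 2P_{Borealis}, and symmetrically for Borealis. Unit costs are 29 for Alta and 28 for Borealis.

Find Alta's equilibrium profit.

Alta's profit: π = (P_{Alta} − 29)(240 − 4P_{Alta} + 2P_{Borealis}).
∂π/∂P_{Alta} = 356 − 8P_{Alta} + 2P_{Borealis} = 0 ⇒ P_{Alta} = 44.5 + 0.25P_{Borealis}.
Similarly P_{Borealis} = 44 + 0.25P_{Alta}.
Plugging P_{Borealis} into Alta's best response: P_{Alta} = 44.5 + 0.25(44 + 0.25P_{Alta}) ⇒ 0.9375P_{Alta} = 55.5, so P_{Alta} = 59.2.
Then P_{Borealis} = 44 + 0.25·59.2 = 58.8.
q_{Alta} = 240 − 4·59.2 + 2·58.8 = 120.8.
Profit = (59.2 − 29)·120.8 = 3648.16.

3648.16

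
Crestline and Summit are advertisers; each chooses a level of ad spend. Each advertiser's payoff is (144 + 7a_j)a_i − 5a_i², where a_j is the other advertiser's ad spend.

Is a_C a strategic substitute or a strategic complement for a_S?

Crestline's payoff is (144 + 7a_S)a_C − 5a_C².
∂π/∂a_C = 144 + 7a_S − 10a_C = 0, so a_C = 14.4 + 0.7a_S.
The best-response slope da_C/da_S = 0.7 > 0: the reaction function is upward-sloping, so the choices are strategic complements.

strategic complements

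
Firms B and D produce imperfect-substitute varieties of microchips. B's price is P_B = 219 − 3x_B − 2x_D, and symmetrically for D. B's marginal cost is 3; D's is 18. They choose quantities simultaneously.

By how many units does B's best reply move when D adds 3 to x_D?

Firm B's profit: π = x_B(219 − 3x_B − 2x_D) − 3x_B.
∂π/∂x_B = 216 − 6x_B − 2x_D = 0 ⇒ x_B = 36 − (1/3)x_D.
The reaction-function slope is −1/3, so a 3-unit rise in x_D moves x_B by −1/3 × 3 = −1. B's best response falls — the actions are strategic substitutes.

-1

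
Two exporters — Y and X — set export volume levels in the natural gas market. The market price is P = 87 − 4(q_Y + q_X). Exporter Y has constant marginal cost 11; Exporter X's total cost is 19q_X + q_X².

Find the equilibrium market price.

41.5

Exporter Y's profit: π = q_Y(87 − 4(q_Y + q_X)) − 11q_Y.
∂π/∂q_Y = 76 − 8q_Y − 4q_X = 0, so q_Y = 9.5 − 0.5q_X.
For X: ∂π/∂q_X = 68 − 10q_X − 4q_Y = 0 ⇒ q_X = 6.8 − 0.4q_Y.
Substituting the second reaction function into the first: q_Y = 9.5 − 0.5(6.8 − 0.4q_Y), which gives 0.8q_Y = 6.1 ⇒ q_Y = 7.625.
Then q_X = 6.8 − 0.4·7.625 = 3.75.
Equilibrium price: P = 87 − 4·11.375 = 41.5.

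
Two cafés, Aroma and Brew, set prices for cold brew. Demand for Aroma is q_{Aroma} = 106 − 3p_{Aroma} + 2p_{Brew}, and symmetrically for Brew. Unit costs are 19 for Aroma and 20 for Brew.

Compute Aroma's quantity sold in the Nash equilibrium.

Aroma's profit: π = (p_{Aroma} − 19)(106 − 3p_{Aroma} + 2p_{Brew}).
∂π/∂p_{Aroma} = 163 − 6p_{Aroma} + 2p_{Brew} = 0 ⇒ p_{Aroma} = 163/6 + (1/3)p_{Brew}.
Similarly p_{Brew} = 83/3 + (1/3)p_{Aroma}.
Plugging p_{Brew} into Aroma's best response: p_{Aroma} = 163/6 + (1/3)(83/3 + (1/3)p_{Aroma}) ⇒ (8/9)p_{Aroma} = 655/18, so p_{Aroma} = 40.9375.
Then p_{Brew} = 83/3 + (1/3)·40.9375 = 41.3125.
q_{Aroma} = 106 − 3·40.9375 + 2·41.3125 = 65.8125.

65.8125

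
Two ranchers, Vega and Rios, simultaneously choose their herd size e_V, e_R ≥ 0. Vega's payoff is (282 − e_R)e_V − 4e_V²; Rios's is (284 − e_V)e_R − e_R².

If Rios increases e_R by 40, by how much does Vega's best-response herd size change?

Expanding Vega's payoff: 282e_V − e_Re_V − 4e_V².
∂π/∂e_V = 282 − e_R − 8e_V = 0, so e_V = 35.25 − 0.125e_R.
The reaction-function slope is −0.125, so a 40-unit rise in e_R moves e_V by −0.125 × 40 = −5. Vega's best response falls — the actions are strategic substitutes.

-5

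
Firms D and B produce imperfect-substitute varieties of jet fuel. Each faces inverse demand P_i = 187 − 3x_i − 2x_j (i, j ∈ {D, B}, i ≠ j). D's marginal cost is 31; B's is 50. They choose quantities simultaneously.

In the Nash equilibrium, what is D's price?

93.0625

Firm D's profit: π = x_D(187 − 3x_D − 2x_B) − 31x_D.
∂π/∂x_D = 156 − 6x_D − 2x_B = 0 ⇒ x_D = 26 − (1/3)x_B.
Similarly x_B = 137/6 − (1/3)x_D.
Plugging x_B into D's best response: x_D = 26 − (1/3)(137/6 − (1/3)x_D) ⇒ (8/9)x_D = 331/18, so x_D = 20.6875.
Then x_B = 137/6 − (1/3)·20.6875 = 15.9375.
P_D = 187 − 3·20.6875 − 2·15.9375 = 93.0625.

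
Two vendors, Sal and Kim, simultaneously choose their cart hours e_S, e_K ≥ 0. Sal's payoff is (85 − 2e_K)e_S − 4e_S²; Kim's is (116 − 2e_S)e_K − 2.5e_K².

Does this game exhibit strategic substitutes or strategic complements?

Expanding Sal's payoff: 85e_S − 2e_Ke_S − 4e_S².
∂π/∂e_S = 85 − 2e_K − 8e_S = 0, so e_S = 10.625 − 0.25e_K.
The best-response slope de_S/de_K = −0.25 < 0: the reaction function is downward-sloping, so the choices are strategic substitutes.

strategic substitutes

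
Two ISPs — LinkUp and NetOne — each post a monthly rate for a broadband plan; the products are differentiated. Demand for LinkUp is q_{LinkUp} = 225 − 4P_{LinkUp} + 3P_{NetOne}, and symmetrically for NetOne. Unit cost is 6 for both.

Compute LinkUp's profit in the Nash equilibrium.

LinkUp's profit: π = (P_{LinkUp} − 6)(225 − 4P_{LinkUp} + 3P_{NetOne}).
∂π/∂P_{LinkUp} = 249 − 8P_{LinkUp} + 3P_{NetOne} = 0 ⇒ P_{LinkUp} = 31.125 + 0.375P_{NetOne}.
By symmetry P_{NetOne} = P_{LinkUp}; substituting into the reaction function, 0.625P_{LinkUp} = 31.125 and P_{LinkUp} = 49.8.
q_{LinkUp} = 225 − 4·49.8 + 3·49.8 = 175.2.
Profit = (49.8 − 6)·175.2 = 7673.76.

7673.76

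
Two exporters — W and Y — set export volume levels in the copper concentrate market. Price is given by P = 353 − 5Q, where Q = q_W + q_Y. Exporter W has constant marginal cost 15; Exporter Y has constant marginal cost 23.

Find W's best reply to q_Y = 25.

Exporter W's profit: π = q_W(353 − 5(q_W + q_Y)) − 15q_W.
∂π/∂q_W = 338 − 10q_W − 5q_Y = 0, so q_W = 33.8 − 0.5q_Y.
At q_Y = 25: q_W = 33.8 − 0.5·25 = 21.3.

21.3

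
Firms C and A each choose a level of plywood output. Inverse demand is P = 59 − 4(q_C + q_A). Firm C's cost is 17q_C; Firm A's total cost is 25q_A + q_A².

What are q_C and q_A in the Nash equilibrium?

Firm C's profit: π = q_C(59 − 4(q_C + q_A)) − 17q_C.
∂π/∂q_C = 42 − 8q_C − 4q_A = 0, so q_C = 5.25 − 0.5q_A.
For A: ∂π/∂q_A = 34 − 10q_A − 4q_C = 0 ⇒ q_A = 3.4 − 0.4q_C.
Substituting the second reaction function into the first: q_C = 5.25 − 0.5(3.4 − 0.4q_C), which gives 0.8q_C = 3.55 ⇒ q_C = 4.4375.
Then q_A = 3.4 − 0.4·4.4375 = 1.625.

4.4375, 1.625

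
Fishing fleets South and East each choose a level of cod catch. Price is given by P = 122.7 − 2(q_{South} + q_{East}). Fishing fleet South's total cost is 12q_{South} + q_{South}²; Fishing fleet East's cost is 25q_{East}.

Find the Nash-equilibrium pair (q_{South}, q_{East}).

12.37, 18.24

Fishing fleet South's profit: π = q_{South}(122.7 − 2(q_{South} + q_{East})) − 12q_{South} − q_{South}².
∂π/∂q_{South} = 110.7 − 6q_{South} − 2q_{East} = 0, so q_{South} = 18.45 − (1/3)q_{East}.
For East: ∂π/∂q_{East} = 97.7 − 4q_{East} − 2q_{South} = 0 ⇒ q_{East} = 24.425 − 0.5q_{South}.
Plugging q_{East} into South's best response: q_{South} = 18.45 − (1/3)(24.425 − 0.5q_{South}) ⇒ (5/6)q_{South} = 1237/120, so q_{South} = 12.37.
Then q_{East} = 24.425 − 0.5·12.37 = 18.24.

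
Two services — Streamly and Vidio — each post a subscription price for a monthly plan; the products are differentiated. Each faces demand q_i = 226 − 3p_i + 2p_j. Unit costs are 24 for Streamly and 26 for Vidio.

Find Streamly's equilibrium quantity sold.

152.625

Streamly's profit: π = (p_{Streamly} − 24)(226 − 3p_{Streamly} + 2p_{Vidio}).
∂π/∂p_{Streamly} = 298 − 6p_{Streamly} + 2p_{Vidio} = 0 ⇒ p_{Streamly} = 149/3 + (1/3)p_{Vidio}.
Similarly p_{Vidio} = 152/3 + (1/3)p_{Streamly}.
Plugging p_{Vidio} into Streamly's best response: p_{Streamly} = 149/3 + (1/3)(152/3 + (1/3)p_{Streamly}) ⇒ (8/9)p_{Streamly} = 599/9, so p_{Streamly} = 74.875.
Then p_{Vidio} = 152/3 + (1/3)·74.875 = 75.625.
q_{Streamly} = 226 − 3·74.875 + 2·75.625 = 152.625.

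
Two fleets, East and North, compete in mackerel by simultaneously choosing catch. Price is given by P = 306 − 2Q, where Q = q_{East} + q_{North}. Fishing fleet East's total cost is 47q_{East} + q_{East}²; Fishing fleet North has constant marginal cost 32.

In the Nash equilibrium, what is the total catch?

Fishing fleet East's profit: π = q_{East}(306 − 2(q_{East} + q_{North})) − 47q_{East} − q_{East}².
∂π/∂q_{East} = 259 − 6q_{East} − 2q_{North} = 0, so q_{East} = 259/6 − (1/3)q_{North}.
For North: ∂π/∂q_{North} = 274 − 4q_{North} − 2q_{East} = 0 ⇒ q_{North} = 68.5 − 0.5q_{East}.
Solving the two reaction functions simultaneously: (1 − (−1/3)(−0.5))q_{East} = 259/6 − (1/3)·68.5, so (5/6)q_{East} = 61/3 and q_{East} = 24.4.
Then q_{North} = 68.5 − 0.5·24.4 = 56.3.
Total catch: 24.4 + 56.3 = 80.7.

80.7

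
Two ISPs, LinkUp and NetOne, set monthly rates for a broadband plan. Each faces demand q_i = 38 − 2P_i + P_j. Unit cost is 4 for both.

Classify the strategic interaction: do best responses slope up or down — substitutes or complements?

LinkUp's profit: π = (P_{LinkUp} − 4)(38 − 2P_{LinkUp} + P_{NetOne}).
∂π/∂P_{LinkUp} = 46 − 4P_{LinkUp} + P_{NetOne} = 0 ⇒ P_{LinkUp} = 11.5 + 0.25P_{NetOne}.
The best-response slope dP_{LinkUp}/dP_{NetOne} = 0.25 > 0: the reaction function is upward-sloping, so the choices are strategic complements.

strategic complements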